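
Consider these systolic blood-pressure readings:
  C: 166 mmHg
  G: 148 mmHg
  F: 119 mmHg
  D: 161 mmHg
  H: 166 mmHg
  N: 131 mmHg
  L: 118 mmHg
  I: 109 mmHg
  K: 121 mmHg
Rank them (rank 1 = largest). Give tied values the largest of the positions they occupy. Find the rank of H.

Sorted (descending): 166, 166, 161, 148, 131, 121, 119, 118, 109
The 2 values of 166 occupy positions 1–2 → each gets rank 2.
H has value 166 mmHg → rank 2.

2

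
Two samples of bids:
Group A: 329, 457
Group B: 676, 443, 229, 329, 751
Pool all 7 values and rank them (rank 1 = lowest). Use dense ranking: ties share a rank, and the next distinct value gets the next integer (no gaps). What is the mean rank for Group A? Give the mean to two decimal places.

3.00

Sorted (ascending): 229, 329, 329, 443, 457, 676, 751
The 2 values of 329 share dense rank 2.
Remaining distinct values take the next consecutive integers.
Group A values → pooled ranks: 329→2, 457→4
Mean rank = (2 + 4) / 2 = 3.00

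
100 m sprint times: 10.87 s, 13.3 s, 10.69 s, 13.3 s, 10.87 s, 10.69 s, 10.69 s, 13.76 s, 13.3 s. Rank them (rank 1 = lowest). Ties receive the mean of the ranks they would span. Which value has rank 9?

13.76

Sorted (ascending): 10.69, 10.69, 10.69, 10.87, 10.87, 13.3, 13.3, 13.3, 13.76
The 3 values of 10.69 occupy positions 1–3 → average rank 2.
The 2 values of 10.87 occupy positions 4–5 → average rank (4+5)/2 = 4.5.
The 3 values of 13.3 occupy positions 6–8 → average rank 7.
Rank 9 → value 13.76.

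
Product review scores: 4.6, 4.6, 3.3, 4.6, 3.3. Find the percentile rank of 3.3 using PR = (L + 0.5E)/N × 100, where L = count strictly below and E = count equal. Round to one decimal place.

N = 5.
Strictly below 3.3: 0. Equal to 3.3: 2.
PR = (0 + 0.5·2)/5 × 100 = 20.0

20.0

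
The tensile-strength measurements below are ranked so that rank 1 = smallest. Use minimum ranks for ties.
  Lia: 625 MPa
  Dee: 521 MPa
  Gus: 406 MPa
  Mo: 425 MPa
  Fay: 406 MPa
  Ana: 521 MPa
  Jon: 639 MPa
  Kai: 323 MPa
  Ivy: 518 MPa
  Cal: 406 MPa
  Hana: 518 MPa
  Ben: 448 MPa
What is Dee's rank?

9

Sorted (ascending): 323, 406, 406, 406, 425, 448, 518, 518, 521, 521, 625, 639
The 3 values of 406 occupy positions 2–4 → each gets rank 2.
The 2 values of 518 occupy positions 7–8 → each gets rank 7.
The 2 values of 521 occupy positions 9–10 → each gets rank 9.
Dee has value 521 MPa → rank 9.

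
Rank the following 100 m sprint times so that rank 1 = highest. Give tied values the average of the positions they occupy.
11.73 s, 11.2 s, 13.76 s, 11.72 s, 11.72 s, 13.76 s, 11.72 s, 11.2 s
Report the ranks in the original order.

3, 7.5, 1.5, 5, 5, 1.5, 5, 7.5

Sorted (descending): 13.76, 13.76, 11.73, 11.72, 11.72, 11.72, 11.2, 11.2
The 2 values of 13.76 occupy positions 1–2 → average rank (1+2)/2 = 1.5.
The 3 values of 11.72 occupy positions 4–6 → average rank 5.
The 2 values of 11.2 occupy positions 7–8 → average rank (7+8)/2 = 7.5.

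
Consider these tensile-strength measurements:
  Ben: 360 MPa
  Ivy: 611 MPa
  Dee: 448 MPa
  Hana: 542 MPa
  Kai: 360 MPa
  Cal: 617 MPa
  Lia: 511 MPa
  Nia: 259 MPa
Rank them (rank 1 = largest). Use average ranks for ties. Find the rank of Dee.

Sorted (descending): 617, 611, 542, 511, 448, 360, 360, 259
The 2 values of 360 occupy positions 6–7 → average rank (6+7)/2 = 6.5.
Dee has value 448 MPa → rank 5.

5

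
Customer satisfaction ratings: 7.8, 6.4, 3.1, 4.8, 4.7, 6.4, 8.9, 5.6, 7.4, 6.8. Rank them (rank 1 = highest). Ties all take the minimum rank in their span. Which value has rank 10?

Sorted (descending): 8.9, 7.8, 7.4, 6.8, 6.4, 6.4, 5.6, 4.8, 4.7, 3.1
The 2 values of 6.4 occupy positions 5–6 → each gets rank 5.
Rank 10 → value 3.1.

3.1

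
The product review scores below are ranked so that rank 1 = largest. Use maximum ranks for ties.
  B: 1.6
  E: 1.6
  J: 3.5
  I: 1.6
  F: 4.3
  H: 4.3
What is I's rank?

6

Sorted (descending): 4.3, 4.3, 3.5, 1.6, 1.6, 1.6
The 2 values of 4.3 occupy positions 1–2 → each gets rank 2.
The 3 values of 1.6 occupy positions 4–6 → each gets rank 6.
I has value 1.6 → rank 6.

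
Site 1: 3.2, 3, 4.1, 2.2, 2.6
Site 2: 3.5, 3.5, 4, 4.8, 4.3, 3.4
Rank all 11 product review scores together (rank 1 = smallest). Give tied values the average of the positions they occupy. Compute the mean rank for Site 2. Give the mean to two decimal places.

7.83

Sorted (ascending): 2.2, 2.6, 3, 3.2, 3.4, 3.5, 3.5, 4, 4.1, 4.3, 4.8
The 2 values of 3.5 occupy positions 6–7 → average rank (6+7)/2 = 6.5.
Site 2 values → pooled ranks: 3.5→6.5, 3.5→6.5, 4→8, 4.8→11, 4.3→10, 3.4→5
Mean rank = (6.5 + 6.5 + 8 + 11 + 10 + 5) / 6 = 7.83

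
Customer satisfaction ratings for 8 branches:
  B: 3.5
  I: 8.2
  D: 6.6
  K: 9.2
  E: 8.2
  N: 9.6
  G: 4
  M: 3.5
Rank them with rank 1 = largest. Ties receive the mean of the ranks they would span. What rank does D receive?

Sorted (descending): 9.6, 9.2, 8.2, 8.2, 6.6, 4, 3.5, 3.5
The 2 values of 8.2 occupy positions 3–4 → average rank (3+4)/2 = 3.5.
The 2 values of 3.5 occupy positions 7–8 → average rank (7+8)/2 = 7.5.
D has value 6.6 → rank 5.

5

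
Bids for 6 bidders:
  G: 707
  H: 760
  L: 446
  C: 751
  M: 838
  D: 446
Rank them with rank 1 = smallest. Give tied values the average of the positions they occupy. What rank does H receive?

5

Sorted (ascending): 446, 446, 707, 751, 760, 838
The 2 values of 446 occupy positions 1–2 → average rank (1+2)/2 = 1.5.
H has value 760 → rank 5.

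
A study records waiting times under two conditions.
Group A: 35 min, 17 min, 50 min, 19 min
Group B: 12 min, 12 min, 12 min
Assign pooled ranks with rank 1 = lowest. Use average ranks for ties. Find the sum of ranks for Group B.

Sorted (ascending): 12, 12, 12, 17, 19, 35, 50
The 3 values of 12 occupy positions 1–3 → average rank 2.
Group B values → pooled ranks: 12→2, 12→2, 12→2
Rank sum = 2 + 2 + 2 = 6

6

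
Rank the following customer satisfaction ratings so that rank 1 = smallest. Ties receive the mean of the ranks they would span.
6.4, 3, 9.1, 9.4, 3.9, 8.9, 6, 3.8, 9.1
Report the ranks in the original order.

5, 1, 7.5, 9, 3, 6, 4, 2, 7.5

Sorted (ascending): 3, 3.8, 3.9, 6, 6.4, 8.9, 9.1, 9.1, 9.4
The 2 values of 9.1 occupy positions 7–8 → average rank (7+8)/2 = 7.5.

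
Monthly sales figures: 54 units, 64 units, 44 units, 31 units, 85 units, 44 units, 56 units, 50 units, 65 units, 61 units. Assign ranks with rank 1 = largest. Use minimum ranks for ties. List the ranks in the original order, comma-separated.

Sorted (descending): 85, 65, 64, 61, 56, 54, 50, 44, 44, 31
The 2 values of 44 occupy positions 8–9 → each gets rank 8.

6, 3, 8, 10, 1, 8, 5, 7, 2, 4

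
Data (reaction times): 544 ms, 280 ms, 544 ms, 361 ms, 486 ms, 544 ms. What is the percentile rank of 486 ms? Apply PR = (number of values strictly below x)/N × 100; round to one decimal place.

N = 6.
Strictly below 486: 2. Equal to 486: 1.
PR = 2/6 × 100 = 33.3

33.3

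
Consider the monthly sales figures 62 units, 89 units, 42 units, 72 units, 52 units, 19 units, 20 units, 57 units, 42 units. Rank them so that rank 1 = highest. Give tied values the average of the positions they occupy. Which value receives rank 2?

Sorted (descending): 89, 72, 62, 57, 52, 42, 42, 20, 19
The 2 values of 42 occupy positions 6–7 → average rank (6+7)/2 = 6.5.
Rank 2 → value 72.

72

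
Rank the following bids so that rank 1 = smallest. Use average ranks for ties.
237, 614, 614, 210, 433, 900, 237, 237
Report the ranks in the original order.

Sorted (ascending): 210, 237, 237, 237, 433, 614, 614, 900
The 3 values of 237 occupy positions 2–4 → average rank 3.
The 2 values of 614 occupy positions 6–7 → average rank (6+7)/2 = 6.5.

3, 6.5, 6.5, 1, 5, 8, 3, 3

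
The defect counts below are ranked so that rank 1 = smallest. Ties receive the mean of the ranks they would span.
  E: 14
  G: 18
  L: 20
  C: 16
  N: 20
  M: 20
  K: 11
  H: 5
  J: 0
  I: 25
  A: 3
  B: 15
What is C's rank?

Sorted (ascending): 0, 3, 5, 11, 14, 15, 16, 18, 20, 20, 20, 25
The 3 values of 20 occupy positions 9–11 → average rank 10.
C has value 16 → rank 7.

7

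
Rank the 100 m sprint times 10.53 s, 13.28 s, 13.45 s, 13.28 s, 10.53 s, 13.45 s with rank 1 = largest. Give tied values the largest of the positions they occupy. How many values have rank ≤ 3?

Sorted (descending): 13.45, 13.45, 13.28, 13.28, 10.53, 10.53
The 2 values of 13.45 occupy positions 1–2 → each gets rank 2.
The 2 values of 13.28 occupy positions 3–4 → each gets rank 4.
The 2 values of 10.53 occupy positions 5–6 → each gets rank 6.
Ranks ≤ 3: {2, 2} → 2 values.

2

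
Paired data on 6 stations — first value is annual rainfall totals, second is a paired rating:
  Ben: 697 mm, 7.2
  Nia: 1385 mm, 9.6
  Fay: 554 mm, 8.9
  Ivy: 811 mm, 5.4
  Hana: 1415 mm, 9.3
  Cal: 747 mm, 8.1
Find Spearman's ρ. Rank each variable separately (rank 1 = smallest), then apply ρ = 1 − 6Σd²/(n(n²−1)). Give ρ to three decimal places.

Ranks of variable 1: 2, 5, 1, 4, 6, 3
Ranks of variable 2: 2, 6, 4, 1, 5, 3
d = r₁ − r₂: 0, -1, -3, 3, 1, 0
d²: 0, 1, 9, 9, 1, 0; Σd² = 20
ρ = 1 − 6·20/(6·35) = 1 − 120/210 = 0.429

0.429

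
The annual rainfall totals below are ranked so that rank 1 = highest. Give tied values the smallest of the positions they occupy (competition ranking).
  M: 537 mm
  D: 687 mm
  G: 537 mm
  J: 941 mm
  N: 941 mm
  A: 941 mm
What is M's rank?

5

Sorted (descending): 941, 941, 941, 687, 537, 537
The 3 values of 941 occupy positions 1–3 → each gets rank 1.
The 2 values of 537 occupy positions 5–6 → each gets rank 5.
M has value 537 mm → rank 5.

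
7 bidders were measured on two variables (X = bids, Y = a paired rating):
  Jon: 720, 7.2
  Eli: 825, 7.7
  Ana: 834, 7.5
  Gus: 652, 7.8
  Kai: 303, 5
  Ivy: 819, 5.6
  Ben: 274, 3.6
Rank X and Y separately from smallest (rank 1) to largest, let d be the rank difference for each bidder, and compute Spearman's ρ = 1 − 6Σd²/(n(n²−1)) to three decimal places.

Ranks of variable 1: 4, 6, 7, 3, 2, 5, 1
Ranks of variable 2: 4, 6, 5, 7, 2, 3, 1
d = r₁ − r₂: 0, 0, 2, -4, 0, 2, 0
d²: 0, 0, 4, 16, 0, 4, 0; Σd² = 24
ρ = 1 − 6·24/(7·48) = 1 − 144/336 = 0.571

0.571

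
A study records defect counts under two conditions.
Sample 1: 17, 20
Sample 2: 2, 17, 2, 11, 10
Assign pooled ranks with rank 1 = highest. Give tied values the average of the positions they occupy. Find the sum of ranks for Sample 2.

24.5

Sorted (descending): 20, 17, 17, 11, 10, 2, 2
The 2 values of 17 occupy positions 2–3 → average rank (2+3)/2 = 2.5.
The 2 values of 2 occupy positions 6–7 → average rank (6+7)/2 = 6.5.
Sample 2 values → pooled ranks: 2→6.5, 17→2.5, 2→6.5, 11→4, 10→5
Rank sum = 6.5 + 2.5 + 6.5 + 4 + 5 = 24.5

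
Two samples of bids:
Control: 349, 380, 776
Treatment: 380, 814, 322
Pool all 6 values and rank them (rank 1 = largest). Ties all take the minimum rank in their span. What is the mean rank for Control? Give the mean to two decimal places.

3.33

Sorted (descending): 814, 776, 380, 380, 349, 322
The 2 values of 380 occupy positions 3–4 → each gets rank 3.
Control values → pooled ranks: 349→5, 380→3, 776→2
Mean rank = (5 + 3 + 2) / 3 = 3.33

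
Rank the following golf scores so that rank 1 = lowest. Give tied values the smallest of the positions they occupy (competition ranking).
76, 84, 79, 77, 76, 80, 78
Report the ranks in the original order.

1, 7, 5, 3, 1, 6, 4

Sorted (ascending): 76, 76, 77, 78, 79, 80, 84
The 2 values of 76 occupy positions 1–2 → each gets rank 1.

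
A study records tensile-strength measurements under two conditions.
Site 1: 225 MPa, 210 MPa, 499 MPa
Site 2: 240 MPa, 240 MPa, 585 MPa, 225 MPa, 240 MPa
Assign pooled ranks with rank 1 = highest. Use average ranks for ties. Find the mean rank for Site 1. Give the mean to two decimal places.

Sorted (descending): 585, 499, 240, 240, 240, 225, 225, 210
The 3 values of 240 occupy positions 3–5 → average rank 4.
The 2 values of 225 occupy positions 6–7 → average rank (6+7)/2 = 6.5.
Site 1 values → pooled ranks: 225→6.5, 210→8, 499→2
Mean rank = (6.5 + 8 + 2) / 3 = 5.50

5.50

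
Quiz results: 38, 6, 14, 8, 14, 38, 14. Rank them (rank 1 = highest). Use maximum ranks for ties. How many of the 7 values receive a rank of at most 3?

2

Sorted (descending): 38, 38, 14, 14, 14, 8, 6
The 2 values of 38 occupy positions 1–2 → each gets rank 2.
The 3 values of 14 occupy positions 3–5 → each gets rank 5.
Ranks ≤ 3: {2, 2} → 2 values.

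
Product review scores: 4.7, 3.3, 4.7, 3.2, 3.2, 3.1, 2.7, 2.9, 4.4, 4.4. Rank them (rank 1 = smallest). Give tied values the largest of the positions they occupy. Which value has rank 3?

Sorted (ascending): 2.7, 2.9, 3.1, 3.2, 3.2, 3.3, 4.4, 4.4, 4.7, 4.7
The 2 values of 3.2 occupy positions 4–5 → each gets rank 5.
The 2 values of 4.4 occupy positions 7–8 → each gets rank 8.
The 2 values of 4.7 occupy positions 9–10 → each gets rank 10.
Rank 3 → value 3.1.

3.1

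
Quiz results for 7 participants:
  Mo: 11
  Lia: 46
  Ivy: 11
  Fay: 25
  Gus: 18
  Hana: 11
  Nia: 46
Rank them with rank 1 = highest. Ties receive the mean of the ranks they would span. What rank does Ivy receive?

6

Sorted (descending): 46, 46, 25, 18, 11, 11, 11
The 2 values of 46 occupy positions 1–2 → average rank (1+2)/2 = 1.5.
The 3 values of 11 occupy positions 5–7 → average rank 6.
Ivy has value 11 → rank 6.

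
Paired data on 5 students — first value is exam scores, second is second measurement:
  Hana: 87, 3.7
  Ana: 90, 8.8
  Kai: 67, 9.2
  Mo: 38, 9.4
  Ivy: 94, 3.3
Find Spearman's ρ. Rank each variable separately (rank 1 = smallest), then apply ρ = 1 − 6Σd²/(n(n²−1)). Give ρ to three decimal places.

-0.900

Ranks of variable 1: 3, 4, 2, 1, 5
Ranks of variable 2: 2, 3, 4, 5, 1
d = r₁ − r₂: 1, 1, -2, -4, 4
d²: 1, 1, 4, 16, 16; Σd² = 38
ρ = 1 − 6·38/(5·24) = 1 − 228/120 = -0.900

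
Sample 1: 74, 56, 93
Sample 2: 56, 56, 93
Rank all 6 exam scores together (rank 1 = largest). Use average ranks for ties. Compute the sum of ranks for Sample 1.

Sorted (descending): 93, 93, 74, 56, 56, 56
The 2 values of 93 occupy positions 1–2 → average rank (1+2)/2 = 1.5.
The 3 values of 56 occupy positions 4–6 → average rank 5.
Sample 1 values → pooled ranks: 74→3, 56→5, 93→1.5
Rank sum = 3 + 5 + 1.5 = 9.5

9.5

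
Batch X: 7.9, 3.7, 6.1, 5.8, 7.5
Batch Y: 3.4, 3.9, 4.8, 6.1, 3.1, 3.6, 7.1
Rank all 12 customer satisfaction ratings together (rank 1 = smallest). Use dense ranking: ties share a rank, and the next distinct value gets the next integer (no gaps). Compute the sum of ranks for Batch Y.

34

Sorted (ascending): 3.1, 3.4, 3.6, 3.7, 3.9, 4.8, 5.8, 6.1, 6.1, 7.1, 7.5, 7.9
The 2 values of 6.1 share dense rank 8.
Remaining distinct values take the next consecutive integers.
Batch Y values → pooled ranks: 3.4→2, 3.9→5, 4.8→6, 6.1→8, 3.1→1, 3.6→3, 7.1→9
Rank sum = 2 + 5 + 6 + 8 + 1 + 3 + 9 = 34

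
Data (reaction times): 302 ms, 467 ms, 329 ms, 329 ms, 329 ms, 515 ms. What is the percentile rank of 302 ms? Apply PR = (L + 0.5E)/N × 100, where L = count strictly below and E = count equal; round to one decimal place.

N = 6.
Strictly below 302: 0. Equal to 302: 1.
PR = (0 + 0.5·1)/6 × 100 = 8.3

8.3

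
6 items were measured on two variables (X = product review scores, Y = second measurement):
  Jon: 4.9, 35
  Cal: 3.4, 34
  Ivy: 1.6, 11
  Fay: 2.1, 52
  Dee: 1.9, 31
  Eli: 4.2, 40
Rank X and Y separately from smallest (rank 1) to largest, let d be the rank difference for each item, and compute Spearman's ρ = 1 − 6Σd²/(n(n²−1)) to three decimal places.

Ranks of variable 1: 6, 4, 1, 3, 2, 5
Ranks of variable 2: 4, 3, 1, 6, 2, 5
d = r₁ − r₂: 2, 1, 0, -3, 0, 0
d²: 4, 1, 0, 9, 0, 0; Σd² = 14
ρ = 1 − 6·14/(6·35) = 1 − 84/210 = 0.600

0.600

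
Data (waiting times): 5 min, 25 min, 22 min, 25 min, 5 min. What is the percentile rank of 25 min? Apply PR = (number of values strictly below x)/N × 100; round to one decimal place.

60.0

N = 5.
Strictly below 25: 3. Equal to 25: 2.
PR = 3/5 × 100 = 60.0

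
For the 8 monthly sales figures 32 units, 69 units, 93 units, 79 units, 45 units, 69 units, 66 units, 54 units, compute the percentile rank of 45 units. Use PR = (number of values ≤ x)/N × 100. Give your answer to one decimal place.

25.0

N = 8.
Strictly below 45: 1. Equal to 45: 1.
PR = 2/8 × 100 = 25.0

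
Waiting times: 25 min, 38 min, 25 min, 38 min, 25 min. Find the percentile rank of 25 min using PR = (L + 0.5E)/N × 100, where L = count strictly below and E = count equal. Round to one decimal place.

30.0

N = 5.
Strictly below 25: 0. Equal to 25: 3.
PR = (0 + 0.5·3)/5 × 100 = 30.0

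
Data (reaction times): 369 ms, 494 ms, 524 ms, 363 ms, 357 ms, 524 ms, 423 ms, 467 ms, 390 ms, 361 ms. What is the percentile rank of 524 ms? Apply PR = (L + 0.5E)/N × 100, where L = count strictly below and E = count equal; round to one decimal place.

N = 10.
Strictly below 524: 8. Equal to 524: 2.
PR = (8 + 0.5·2)/10 × 100 = 90.0

90.0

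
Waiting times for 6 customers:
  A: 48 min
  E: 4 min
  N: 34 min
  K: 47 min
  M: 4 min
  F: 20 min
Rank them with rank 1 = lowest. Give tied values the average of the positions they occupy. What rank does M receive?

1.5

Sorted (ascending): 4, 4, 20, 34, 47, 48
The 2 values of 4 occupy positions 1–2 → average rank (1+2)/2 = 1.5.
M has value 4 min → rank 1.5.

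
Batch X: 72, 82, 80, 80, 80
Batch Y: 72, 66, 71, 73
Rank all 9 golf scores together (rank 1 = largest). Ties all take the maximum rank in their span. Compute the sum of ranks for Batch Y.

Sorted (descending): 82, 80, 80, 80, 73, 72, 72, 71, 66
The 3 values of 80 occupy positions 2–4 → each gets rank 4.
The 2 values of 72 occupy positions 6–7 → each gets rank 7.
Batch Y values → pooled ranks: 72→7, 66→9, 71→8, 73→5
Rank sum = 7 + 9 + 8 + 5 = 29

29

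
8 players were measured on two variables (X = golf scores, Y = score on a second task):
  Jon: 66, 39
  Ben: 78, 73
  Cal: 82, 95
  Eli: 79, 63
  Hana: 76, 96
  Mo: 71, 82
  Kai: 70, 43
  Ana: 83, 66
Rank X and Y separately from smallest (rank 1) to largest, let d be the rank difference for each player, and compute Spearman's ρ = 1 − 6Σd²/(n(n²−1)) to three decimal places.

Ranks of variable 1: 1, 5, 7, 6, 4, 3, 2, 8
Ranks of variable 2: 1, 5, 7, 3, 8, 6, 2, 4
d = r₁ − r₂: 0, 0, 0, 3, -4, -3, 0, 4
d²: 0, 0, 0, 9, 16, 9, 0, 16; Σd² = 50
ρ = 1 − 6·50/(8·63) = 1 − 300/504 = 0.405

0.405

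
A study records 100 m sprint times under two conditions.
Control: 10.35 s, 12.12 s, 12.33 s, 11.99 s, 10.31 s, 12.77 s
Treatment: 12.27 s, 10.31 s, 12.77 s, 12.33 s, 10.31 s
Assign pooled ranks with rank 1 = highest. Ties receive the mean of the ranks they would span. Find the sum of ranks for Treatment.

30

Sorted (descending): 12.77, 12.77, 12.33, 12.33, 12.27, 12.12, 11.99, 10.35, 10.31, 10.31, 10.31
The 2 values of 12.77 occupy positions 1–2 → average rank (1+2)/2 = 1.5.
The 2 values of 12.33 occupy positions 3–4 → average rank (3+4)/2 = 3.5.
The 3 values of 10.31 occupy positions 9–11 → average rank 10.
Treatment values → pooled ranks: 12.27→5, 10.31→10, 12.77→1.5, 12.33→3.5, 10.31→10
Rank sum = 5 + 10 + 1.5 + 3.5 + 10 = 30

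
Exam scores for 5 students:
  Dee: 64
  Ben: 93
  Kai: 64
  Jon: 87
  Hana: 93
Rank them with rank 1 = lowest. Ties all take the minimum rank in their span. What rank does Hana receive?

4

Sorted (ascending): 64, 64, 87, 93, 93
The 2 values of 64 occupy positions 1–2 → each gets rank 1.
The 2 values of 93 occupy positions 4–5 → each gets rank 4.
Hana has value 93 → rank 4.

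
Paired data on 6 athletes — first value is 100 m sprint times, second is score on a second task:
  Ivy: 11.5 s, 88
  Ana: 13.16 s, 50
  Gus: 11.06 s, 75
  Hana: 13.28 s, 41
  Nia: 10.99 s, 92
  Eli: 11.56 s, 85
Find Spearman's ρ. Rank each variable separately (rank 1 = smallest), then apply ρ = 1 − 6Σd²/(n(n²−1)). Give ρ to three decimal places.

Ranks of variable 1: 3, 5, 2, 6, 1, 4
Ranks of variable 2: 5, 2, 3, 1, 6, 4
d = r₁ − r₂: -2, 3, -1, 5, -5, 0
d²: 4, 9, 1, 25, 25, 0; Σd² = 64
ρ = 1 − 6·64/(6·35) = 1 − 384/210 = -0.829

-0.829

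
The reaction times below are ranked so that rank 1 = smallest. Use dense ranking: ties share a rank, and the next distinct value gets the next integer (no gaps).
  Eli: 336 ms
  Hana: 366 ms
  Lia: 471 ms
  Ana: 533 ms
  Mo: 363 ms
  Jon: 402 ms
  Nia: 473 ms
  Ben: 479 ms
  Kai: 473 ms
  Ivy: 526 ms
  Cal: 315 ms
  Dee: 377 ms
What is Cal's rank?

Sorted (ascending): 315, 336, 363, 366, 377, 402, 471, 473, 473, 479, 526, 533
The 2 values of 473 share dense rank 8.
Remaining distinct values take the next consecutive integers.
Cal has value 315 ms → rank 1.

1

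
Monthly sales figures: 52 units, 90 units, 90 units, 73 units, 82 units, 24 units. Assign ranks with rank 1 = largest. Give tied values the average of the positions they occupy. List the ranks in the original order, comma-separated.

Sorted (descending): 90, 90, 82, 73, 52, 24
The 2 values of 90 occupy positions 1–2 → average rank (1+2)/2 = 1.5.

5, 1.5, 1.5, 4, 3, 6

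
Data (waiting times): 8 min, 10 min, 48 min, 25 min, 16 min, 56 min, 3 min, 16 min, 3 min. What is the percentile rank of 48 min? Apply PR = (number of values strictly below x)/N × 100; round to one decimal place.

77.8

N = 9.
Strictly below 48: 7. Equal to 48: 1.
PR = 7/9 × 100 = 77.8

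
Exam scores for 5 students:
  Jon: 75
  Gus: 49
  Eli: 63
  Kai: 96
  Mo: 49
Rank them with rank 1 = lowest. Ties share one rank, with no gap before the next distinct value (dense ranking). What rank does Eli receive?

2

Sorted (ascending): 49, 49, 63, 75, 96
The 2 values of 49 share dense rank 1.
Remaining distinct values take the next consecutive integers.
Eli has value 63 → rank 2.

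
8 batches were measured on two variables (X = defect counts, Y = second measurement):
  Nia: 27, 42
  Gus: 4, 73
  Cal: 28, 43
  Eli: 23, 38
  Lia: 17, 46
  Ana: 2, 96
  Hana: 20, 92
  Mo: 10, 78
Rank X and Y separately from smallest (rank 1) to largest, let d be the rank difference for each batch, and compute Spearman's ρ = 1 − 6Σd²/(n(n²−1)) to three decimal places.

-0.738

Ranks of variable 1: 7, 2, 8, 6, 4, 1, 5, 3
Ranks of variable 2: 2, 5, 3, 1, 4, 8, 7, 6
d = r₁ − r₂: 5, -3, 5, 5, 0, -7, -2, -3
d²: 25, 9, 25, 25, 0, 49, 4, 9; Σd² = 146
ρ = 1 − 6·146/(8·63) = 1 − 876/504 = -0.738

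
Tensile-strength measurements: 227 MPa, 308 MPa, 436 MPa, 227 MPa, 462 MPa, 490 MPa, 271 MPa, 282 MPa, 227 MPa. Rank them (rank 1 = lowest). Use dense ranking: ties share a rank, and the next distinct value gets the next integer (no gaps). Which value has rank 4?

Sorted (ascending): 227, 227, 227, 271, 282, 308, 436, 462, 490
The 3 values of 227 share dense rank 1.
Remaining distinct values take the next consecutive integers.
Rank 4 → value 308.

308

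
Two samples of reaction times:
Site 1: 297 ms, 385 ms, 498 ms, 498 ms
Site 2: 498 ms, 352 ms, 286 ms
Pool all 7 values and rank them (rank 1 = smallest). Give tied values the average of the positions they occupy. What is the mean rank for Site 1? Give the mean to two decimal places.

Sorted (ascending): 286, 297, 352, 385, 498, 498, 498
The 3 values of 498 occupy positions 5–7 → average rank 6.
Site 1 values → pooled ranks: 297→2, 385→4, 498→6, 498→6
Mean rank = (2 + 4 + 6 + 6) / 4 = 4.50

4.50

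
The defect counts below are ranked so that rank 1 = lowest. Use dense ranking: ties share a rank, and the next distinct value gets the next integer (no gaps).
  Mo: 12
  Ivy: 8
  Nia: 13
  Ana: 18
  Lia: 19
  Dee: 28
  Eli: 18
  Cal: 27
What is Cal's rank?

Sorted (ascending): 8, 12, 13, 18, 18, 19, 27, 28
The 2 values of 18 share dense rank 4.
Remaining distinct values take the next consecutive integers.
Cal has value 27 → rank 6.

6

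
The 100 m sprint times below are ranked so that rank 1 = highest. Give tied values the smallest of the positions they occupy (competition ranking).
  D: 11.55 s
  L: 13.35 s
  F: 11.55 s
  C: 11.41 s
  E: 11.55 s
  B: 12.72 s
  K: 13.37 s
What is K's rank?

1

Sorted (descending): 13.37, 13.35, 12.72, 11.55, 11.55, 11.55, 11.41
The 3 values of 11.55 occupy positions 4–6 → each gets rank 4.
K has value 13.37 s → rank 1.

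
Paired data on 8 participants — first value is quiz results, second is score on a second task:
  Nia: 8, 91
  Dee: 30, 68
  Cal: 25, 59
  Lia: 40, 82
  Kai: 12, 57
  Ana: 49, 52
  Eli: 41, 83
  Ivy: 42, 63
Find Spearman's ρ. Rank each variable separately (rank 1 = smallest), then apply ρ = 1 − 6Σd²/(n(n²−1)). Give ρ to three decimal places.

-0.310

Ranks of variable 1: 1, 4, 3, 5, 2, 8, 6, 7
Ranks of variable 2: 8, 5, 3, 6, 2, 1, 7, 4
d = r₁ − r₂: -7, -1, 0, -1, 0, 7, -1, 3
d²: 49, 1, 0, 1, 0, 49, 1, 9; Σd² = 110
ρ = 1 − 6·110/(8·63) = 1 − 660/504 = -0.310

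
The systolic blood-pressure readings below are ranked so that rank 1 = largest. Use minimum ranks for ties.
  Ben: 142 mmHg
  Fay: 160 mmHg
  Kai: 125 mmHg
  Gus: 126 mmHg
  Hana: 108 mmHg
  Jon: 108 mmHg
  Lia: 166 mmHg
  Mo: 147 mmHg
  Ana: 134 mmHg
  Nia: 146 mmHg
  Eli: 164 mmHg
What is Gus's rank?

8

Sorted (descending): 166, 164, 160, 147, 146, 142, 134, 126, 125, 108, 108
The 2 values of 108 occupy positions 10–11 → each gets rank 10.
Gus has value 126 mmHg → rank 8.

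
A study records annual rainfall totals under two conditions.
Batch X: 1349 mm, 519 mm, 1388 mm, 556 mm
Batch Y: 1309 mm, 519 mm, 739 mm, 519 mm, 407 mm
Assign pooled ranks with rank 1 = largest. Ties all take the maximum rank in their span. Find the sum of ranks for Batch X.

16

Sorted (descending): 1388, 1349, 1309, 739, 556, 519, 519, 519, 407
The 3 values of 519 occupy positions 6–8 → each gets rank 8.
Batch X values → pooled ranks: 1349→2, 519→8, 1388→1, 556→5
Rank sum = 2 + 8 + 1 + 5 = 16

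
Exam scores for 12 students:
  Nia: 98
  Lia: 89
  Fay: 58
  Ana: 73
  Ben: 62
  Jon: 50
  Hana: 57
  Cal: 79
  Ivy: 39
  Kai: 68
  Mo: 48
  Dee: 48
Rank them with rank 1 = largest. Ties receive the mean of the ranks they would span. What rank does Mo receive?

10.5

Sorted (descending): 98, 89, 79, 73, 68, 62, 58, 57, 50, 48, 48, 39
The 2 values of 48 occupy positions 10–11 → average rank (10+11)/2 = 10.5.
Mo has value 48 → rank 10.5.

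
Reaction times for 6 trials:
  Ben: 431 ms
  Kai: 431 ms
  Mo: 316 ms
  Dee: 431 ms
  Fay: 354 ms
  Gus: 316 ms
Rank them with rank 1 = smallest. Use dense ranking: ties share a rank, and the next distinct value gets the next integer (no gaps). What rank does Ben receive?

3

Sorted (ascending): 316, 316, 354, 431, 431, 431
The 2 values of 316 share dense rank 1.
The 3 values of 431 share dense rank 3.
Remaining distinct values take the next consecutive integers.
Ben has value 431 ms → rank 3.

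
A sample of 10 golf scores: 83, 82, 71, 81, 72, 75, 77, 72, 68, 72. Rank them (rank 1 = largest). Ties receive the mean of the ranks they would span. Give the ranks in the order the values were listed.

Sorted (descending): 83, 82, 81, 77, 75, 72, 72, 72, 71, 68
The 3 values of 72 occupy positions 6–8 → average rank 7.

1, 2, 9, 3, 7, 5, 4, 7, 10, 7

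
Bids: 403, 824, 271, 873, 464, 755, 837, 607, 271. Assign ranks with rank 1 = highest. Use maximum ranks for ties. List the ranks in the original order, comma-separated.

Sorted (descending): 873, 837, 824, 755, 607, 464, 403, 271, 271
The 2 values of 271 occupy positions 8–9 → each gets rank 9.

7, 3, 9, 1, 6, 4, 2, 5, 9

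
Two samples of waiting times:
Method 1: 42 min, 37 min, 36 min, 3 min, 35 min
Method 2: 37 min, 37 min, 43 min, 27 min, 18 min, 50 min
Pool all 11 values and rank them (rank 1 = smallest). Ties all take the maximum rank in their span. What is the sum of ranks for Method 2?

Sorted (ascending): 3, 18, 27, 35, 36, 37, 37, 37, 42, 43, 50
The 3 values of 37 occupy positions 6–8 → each gets rank 8.
Method 2 values → pooled ranks: 37→8, 37→8, 43→10, 27→3, 18→2, 50→11
Rank sum = 8 + 8 + 10 + 3 + 2 + 11 = 42

42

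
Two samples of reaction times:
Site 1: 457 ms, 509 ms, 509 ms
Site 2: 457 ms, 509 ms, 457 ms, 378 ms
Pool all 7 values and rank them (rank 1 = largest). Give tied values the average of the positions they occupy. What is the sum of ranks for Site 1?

Sorted (descending): 509, 509, 509, 457, 457, 457, 378
The 3 values of 509 occupy positions 1–3 → average rank 2.
The 3 values of 457 occupy positions 4–6 → average rank 5.
Site 1 values → pooled ranks: 457→5, 509→2, 509→2
Rank sum = 5 + 2 + 2 = 9

9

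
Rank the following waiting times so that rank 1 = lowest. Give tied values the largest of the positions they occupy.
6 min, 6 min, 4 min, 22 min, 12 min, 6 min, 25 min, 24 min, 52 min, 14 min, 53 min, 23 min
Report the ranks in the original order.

Sorted (ascending): 4, 6, 6, 6, 12, 14, 22, 23, 24, 25, 52, 53
The 3 values of 6 occupy positions 2–4 → each gets rank 4.

4, 4, 1, 7, 5, 4, 10, 9, 11, 6, 12, 8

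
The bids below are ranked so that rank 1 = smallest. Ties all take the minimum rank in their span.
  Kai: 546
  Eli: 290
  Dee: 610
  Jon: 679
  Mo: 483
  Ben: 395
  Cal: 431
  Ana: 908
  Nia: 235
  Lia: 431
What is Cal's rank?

Sorted (ascending): 235, 290, 395, 431, 431, 483, 546, 610, 679, 908
The 2 values of 431 occupy positions 4–5 → each gets rank 4.
Cal has value 431 → rank 4.

4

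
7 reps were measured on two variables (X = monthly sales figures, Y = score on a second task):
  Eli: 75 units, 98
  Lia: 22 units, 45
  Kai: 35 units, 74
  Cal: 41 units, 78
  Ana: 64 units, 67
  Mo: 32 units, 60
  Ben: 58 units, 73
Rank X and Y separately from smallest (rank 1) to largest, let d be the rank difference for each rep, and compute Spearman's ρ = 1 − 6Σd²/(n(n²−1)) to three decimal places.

Ranks of variable 1: 7, 1, 3, 4, 6, 2, 5
Ranks of variable 2: 7, 1, 5, 6, 3, 2, 4
d = r₁ − r₂: 0, 0, -2, -2, 3, 0, 1
d²: 0, 0, 4, 4, 9, 0, 1; Σd² = 18
ρ = 1 − 6·18/(7·48) = 1 − 108/336 = 0.679

0.679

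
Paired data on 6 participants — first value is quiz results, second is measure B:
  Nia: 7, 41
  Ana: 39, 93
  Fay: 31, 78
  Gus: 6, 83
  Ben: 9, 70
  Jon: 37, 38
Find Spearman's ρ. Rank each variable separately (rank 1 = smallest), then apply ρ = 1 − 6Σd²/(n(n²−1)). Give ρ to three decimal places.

Ranks of variable 1: 2, 6, 4, 1, 3, 5
Ranks of variable 2: 2, 6, 4, 5, 3, 1
d = r₁ − r₂: 0, 0, 0, -4, 0, 4
d²: 0, 0, 0, 16, 0, 16; Σd² = 32
ρ = 1 − 6·32/(6·35) = 1 − 192/210 = 0.086

0.086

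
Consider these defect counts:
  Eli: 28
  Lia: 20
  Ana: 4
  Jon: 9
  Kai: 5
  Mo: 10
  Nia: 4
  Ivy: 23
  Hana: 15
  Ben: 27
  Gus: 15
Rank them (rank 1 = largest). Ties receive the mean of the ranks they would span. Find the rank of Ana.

Sorted (descending): 28, 27, 23, 20, 15, 15, 10, 9, 5, 4, 4
The 2 values of 15 occupy positions 5–6 → average rank (5+6)/2 = 5.5.
The 2 values of 4 occupy positions 10–11 → average rank (10+11)/2 = 10.5.
Ana has value 4 → rank 10.5.

10.5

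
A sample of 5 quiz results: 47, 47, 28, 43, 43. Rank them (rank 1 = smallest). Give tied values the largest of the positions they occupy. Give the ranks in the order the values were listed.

Sorted (ascending): 28, 43, 43, 47, 47
The 2 values of 43 occupy positions 2–3 → each gets rank 3.
The 2 values of 47 occupy positions 4–5 → each gets rank 5.

5, 5, 1, 3, 3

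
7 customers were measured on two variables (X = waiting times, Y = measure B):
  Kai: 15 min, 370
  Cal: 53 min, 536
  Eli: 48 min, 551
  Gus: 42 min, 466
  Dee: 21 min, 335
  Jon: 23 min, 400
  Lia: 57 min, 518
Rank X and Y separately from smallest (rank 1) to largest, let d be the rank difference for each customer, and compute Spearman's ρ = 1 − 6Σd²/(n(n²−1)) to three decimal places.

0.821

Ranks of variable 1: 1, 6, 5, 4, 2, 3, 7
Ranks of variable 2: 2, 6, 7, 4, 1, 3, 5
d = r₁ − r₂: -1, 0, -2, 0, 1, 0, 2
d²: 1, 0, 4, 0, 1, 0, 4; Σd² = 10
ρ = 1 − 6·10/(7·48) = 1 − 60/336 = 0.821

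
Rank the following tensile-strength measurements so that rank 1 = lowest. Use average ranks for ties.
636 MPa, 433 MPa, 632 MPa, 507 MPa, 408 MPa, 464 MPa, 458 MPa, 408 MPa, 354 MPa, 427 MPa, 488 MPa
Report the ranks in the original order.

Sorted (ascending): 354, 408, 408, 427, 433, 458, 464, 488, 507, 632, 636
The 2 values of 408 occupy positions 2–3 → average rank (2+3)/2 = 2.5.

11, 5, 10, 9, 2.5, 7, 6, 2.5, 1, 4, 8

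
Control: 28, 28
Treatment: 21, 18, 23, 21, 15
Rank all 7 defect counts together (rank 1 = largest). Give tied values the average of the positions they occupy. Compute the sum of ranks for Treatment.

25

Sorted (descending): 28, 28, 23, 21, 21, 18, 15
The 2 values of 28 occupy positions 1–2 → average rank (1+2)/2 = 1.5.
The 2 values of 21 occupy positions 4–5 → average rank (4+5)/2 = 4.5.
Treatment values → pooled ranks: 21→4.5, 18→6, 23→3, 21→4.5, 15→7
Rank sum = 4.5 + 6 + 3 + 4.5 + 7 = 25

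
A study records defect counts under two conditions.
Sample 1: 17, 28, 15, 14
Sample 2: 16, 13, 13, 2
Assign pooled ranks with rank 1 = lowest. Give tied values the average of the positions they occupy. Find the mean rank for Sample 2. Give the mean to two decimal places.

3.00

Sorted (ascending): 2, 13, 13, 14, 15, 16, 17, 28
The 2 values of 13 occupy positions 2–3 → average rank (2+3)/2 = 2.5.
Sample 2 values → pooled ranks: 16→6, 13→2.5, 13→2.5, 2→1
Mean rank = (6 + 2.5 + 2.5 + 1) / 4 = 3.00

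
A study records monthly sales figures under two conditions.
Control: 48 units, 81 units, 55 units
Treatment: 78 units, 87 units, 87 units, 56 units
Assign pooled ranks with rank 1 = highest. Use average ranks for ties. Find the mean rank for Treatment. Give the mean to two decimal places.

Sorted (descending): 87, 87, 81, 78, 56, 55, 48
The 2 values of 87 occupy positions 1–2 → average rank (1+2)/2 = 1.5.
Treatment values → pooled ranks: 78→4, 87→1.5, 87→1.5, 56→5
Mean rank = (4 + 1.5 + 1.5 + 5) / 4 = 3.00

3.00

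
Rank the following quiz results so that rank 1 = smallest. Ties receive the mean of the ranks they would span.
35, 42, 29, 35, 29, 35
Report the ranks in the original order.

4, 6, 1.5, 4, 1.5, 4

Sorted (ascending): 29, 29, 35, 35, 35, 42
The 2 values of 29 occupy positions 1–2 → average rank (1+2)/2 = 1.5.
The 3 values of 35 occupy positions 3–5 → average rank 4.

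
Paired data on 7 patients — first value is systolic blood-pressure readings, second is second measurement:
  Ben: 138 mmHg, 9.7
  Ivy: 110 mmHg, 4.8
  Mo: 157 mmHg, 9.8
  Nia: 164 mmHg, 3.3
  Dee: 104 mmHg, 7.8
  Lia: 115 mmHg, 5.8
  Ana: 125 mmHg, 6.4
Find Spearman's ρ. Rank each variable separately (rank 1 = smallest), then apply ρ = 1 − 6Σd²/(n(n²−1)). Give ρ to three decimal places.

0.036

Ranks of variable 1: 5, 2, 6, 7, 1, 3, 4
Ranks of variable 2: 6, 2, 7, 1, 5, 3, 4
d = r₁ − r₂: -1, 0, -1, 6, -4, 0, 0
d²: 1, 0, 1, 36, 16, 0, 0; Σd² = 54
ρ = 1 − 6·54/(7·48) = 1 − 324/336 = 0.036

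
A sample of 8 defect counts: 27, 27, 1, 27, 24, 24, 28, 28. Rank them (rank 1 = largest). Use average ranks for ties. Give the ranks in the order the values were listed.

4, 4, 8, 4, 6.5, 6.5, 1.5, 1.5

Sorted (descending): 28, 28, 27, 27, 27, 24, 24, 1
The 2 values of 28 occupy positions 1–2 → average rank (1+2)/2 = 1.5.
The 3 values of 27 occupy positions 3–5 → average rank 4.
The 2 values of 24 occupy positions 6–7 → average rank (6+7)/2 = 6.5.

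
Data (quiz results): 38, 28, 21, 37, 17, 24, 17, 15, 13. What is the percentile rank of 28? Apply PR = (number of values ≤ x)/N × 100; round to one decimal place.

N = 9.
Strictly below 28: 6. Equal to 28: 1.
PR = 7/9 × 100 = 77.8

77.8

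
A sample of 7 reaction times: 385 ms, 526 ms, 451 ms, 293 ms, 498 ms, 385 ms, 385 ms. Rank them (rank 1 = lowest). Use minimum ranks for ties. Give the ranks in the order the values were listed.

2, 7, 5, 1, 6, 2, 2

Sorted (ascending): 293, 385, 385, 385, 451, 498, 526
The 3 values of 385 occupy positions 2–4 → each gets rank 2.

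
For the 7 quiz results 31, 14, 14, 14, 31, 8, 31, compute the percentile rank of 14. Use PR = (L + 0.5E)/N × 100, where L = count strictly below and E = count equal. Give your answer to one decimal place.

N = 7.
Strictly below 14: 1. Equal to 14: 3.
PR = (1 + 0.5·3)/7 × 100 = 35.7

35.7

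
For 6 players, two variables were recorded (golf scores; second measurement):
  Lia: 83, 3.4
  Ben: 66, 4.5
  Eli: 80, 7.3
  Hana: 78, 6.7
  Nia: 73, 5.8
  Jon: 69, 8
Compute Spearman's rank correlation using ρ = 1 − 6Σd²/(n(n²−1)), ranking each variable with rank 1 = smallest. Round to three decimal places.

-0.200

Ranks of variable 1: 6, 1, 5, 4, 3, 2
Ranks of variable 2: 1, 2, 5, 4, 3, 6
d = r₁ − r₂: 5, -1, 0, 0, 0, -4
d²: 25, 1, 0, 0, 0, 16; Σd² = 42
ρ = 1 − 6·42/(6·35) = 1 − 252/210 = -0.200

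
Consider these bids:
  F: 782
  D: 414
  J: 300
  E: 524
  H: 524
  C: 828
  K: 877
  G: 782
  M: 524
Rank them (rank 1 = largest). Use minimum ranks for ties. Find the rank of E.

5

Sorted (descending): 877, 828, 782, 782, 524, 524, 524, 414, 300
The 2 values of 782 occupy positions 3–4 → each gets rank 3.
The 3 values of 524 occupy positions 5–7 → each gets rank 5.
E has value 524 → rank 5.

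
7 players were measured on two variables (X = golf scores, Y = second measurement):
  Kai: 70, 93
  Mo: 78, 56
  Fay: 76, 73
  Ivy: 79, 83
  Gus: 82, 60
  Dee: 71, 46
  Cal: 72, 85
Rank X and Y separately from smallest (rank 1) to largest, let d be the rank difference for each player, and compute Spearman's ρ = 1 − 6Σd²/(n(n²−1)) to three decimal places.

-0.286

Ranks of variable 1: 1, 5, 4, 6, 7, 2, 3
Ranks of variable 2: 7, 2, 4, 5, 3, 1, 6
d = r₁ − r₂: -6, 3, 0, 1, 4, 1, -3
d²: 36, 9, 0, 1, 16, 1, 9; Σd² = 72
ρ = 1 − 6·72/(7·48) = 1 − 432/336 = -0.286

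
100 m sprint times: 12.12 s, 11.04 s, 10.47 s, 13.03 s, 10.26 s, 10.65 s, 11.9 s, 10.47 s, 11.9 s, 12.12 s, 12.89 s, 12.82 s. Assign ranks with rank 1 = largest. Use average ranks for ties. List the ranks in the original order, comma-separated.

4.5, 8, 10.5, 1, 12, 9, 6.5, 10.5, 6.5, 4.5, 2, 3

Sorted (descending): 13.03, 12.89, 12.82, 12.12, 12.12, 11.9, 11.9, 11.04, 10.65, 10.47, 10.47, 10.26
The 2 values of 12.12 occupy positions 4–5 → average rank (4+5)/2 = 4.5.
The 2 values of 11.9 occupy positions 6–7 → average rank (6+7)/2 = 6.5.
The 2 values of 10.47 occupy positions 10–11 → average rank (10+11)/2 = 10.5.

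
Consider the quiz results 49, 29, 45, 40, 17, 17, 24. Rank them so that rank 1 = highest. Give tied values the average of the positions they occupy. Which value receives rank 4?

29

Sorted (descending): 49, 45, 40, 29, 24, 17, 17
The 2 values of 17 occupy positions 6–7 → average rank (6+7)/2 = 6.5.
Rank 4 → value 29.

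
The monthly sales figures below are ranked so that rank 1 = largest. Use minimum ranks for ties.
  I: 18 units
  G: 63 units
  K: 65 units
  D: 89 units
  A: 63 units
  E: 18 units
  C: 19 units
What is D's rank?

Sorted (descending): 89, 65, 63, 63, 19, 18, 18
The 2 values of 63 occupy positions 3–4 → each gets rank 3.
The 2 values of 18 occupy positions 6–7 → each gets rank 6.
D has value 89 units → rank 1.

1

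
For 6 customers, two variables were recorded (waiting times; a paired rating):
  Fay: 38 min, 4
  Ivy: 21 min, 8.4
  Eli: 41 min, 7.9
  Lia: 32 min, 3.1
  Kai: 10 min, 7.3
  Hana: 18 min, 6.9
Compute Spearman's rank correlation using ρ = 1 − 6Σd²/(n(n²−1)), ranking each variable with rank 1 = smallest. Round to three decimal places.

Ranks of variable 1: 5, 3, 6, 4, 1, 2
Ranks of variable 2: 2, 6, 5, 1, 4, 3
d = r₁ − r₂: 3, -3, 1, 3, -3, -1
d²: 9, 9, 1, 9, 9, 1; Σd² = 38
ρ = 1 − 6·38/(6·35) = 1 − 228/210 = -0.086

-0.086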